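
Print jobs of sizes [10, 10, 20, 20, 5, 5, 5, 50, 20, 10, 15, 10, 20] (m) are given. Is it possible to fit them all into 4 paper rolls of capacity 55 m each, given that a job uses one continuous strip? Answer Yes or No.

A valid assignment using 4 paper rolls:
  roll 1: 50 + 5 = 55
  roll 2: 20 + 20 + 15 = 55
  roll 3: 20 + 20 + 10 + 5 = 55
  roll 4: 10 + 10 + 10 + 5 = 35
Every load is within 55 m, so 4 paper rolls suffice.

Yes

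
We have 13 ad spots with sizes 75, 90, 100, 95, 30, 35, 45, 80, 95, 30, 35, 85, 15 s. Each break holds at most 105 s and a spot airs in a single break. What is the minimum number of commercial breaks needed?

9

Total = 100 + 95 + 95 + 90 + 85 + 80 + 75 + 45 + 35 + 35 + 30 + 30 + 15 = 810 s.
Lower bound: ⌈810/105⌉ = 8 commercial breaks.
A packing using 9 commercial breaks:
  break 1: 100 = 100
  break 2: 95 = 95
  break 3: 95 = 95
  break 4: 90 + 15 = 105
  break 5: 85 = 85
  break 6: 80 = 80
  break 7: 75 + 30 = 105
  break 8: 45 + 35 = 80
  break 9: 35 + 30 = 65
No arrangement into 8 commercial breaks stays within capacity, so 9 is optimal.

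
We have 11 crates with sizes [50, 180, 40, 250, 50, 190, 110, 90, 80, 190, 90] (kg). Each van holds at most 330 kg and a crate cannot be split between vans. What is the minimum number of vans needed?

4

Total = 250 + 190 + 190 + 180 + 110 + 90 + 90 + 80 + 50 + 50 + 40 = 1320 kg.
Lower bound: ⌈1320/330⌉ = 4 vans.
A packing using 4 vans:
  van 1: 250 + 80 = 330
  van 2: 190 + 90 + 50 = 330
  van 3: 190 + 90 + 50 = 330
  van 4: 180 + 110 + 40 = 330
This matches the lower bound, so 4 is optimal.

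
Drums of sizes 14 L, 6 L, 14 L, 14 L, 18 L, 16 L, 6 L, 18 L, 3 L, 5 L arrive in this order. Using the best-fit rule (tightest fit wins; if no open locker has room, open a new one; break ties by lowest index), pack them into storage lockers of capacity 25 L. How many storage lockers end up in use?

  14 → locker 1 (new)  [load 14/25]
  6 → locker 1  [load 20/25]
  14 → locker 2 (new)  [load 14/25]
  14 → locker 3 (new)  [load 14/25]
  18 → locker 4 (new)  [load 18/25]
  16 → locker 5 (new)  [load 16/25]
  6 → locker 4  [load 24/25]
  18 → locker 6 (new)  [load 18/25]
  3 → locker 1  [load 23/25]
  5 → locker 6  [load 23/25]
6 storage lockers opened.

6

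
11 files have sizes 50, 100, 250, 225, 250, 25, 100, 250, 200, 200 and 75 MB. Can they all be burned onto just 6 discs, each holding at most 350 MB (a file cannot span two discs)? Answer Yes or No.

A valid assignment using 6 discs:
  disc 1: 250 + 100 = 350
  disc 2: 250 + 100 = 350
  disc 3: 250 + 75 + 25 = 350
  disc 4: 225 + 50 = 275
  disc 5: 200 = 200
  disc 6: 200 = 200
Every load is within 350 MB, so 6 discs suffice.

Yes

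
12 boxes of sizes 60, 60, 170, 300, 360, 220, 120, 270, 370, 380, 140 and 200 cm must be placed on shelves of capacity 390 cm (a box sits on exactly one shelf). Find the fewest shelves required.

8

Total = 380 + 370 + 360 + 300 + 270 + 220 + 200 + 170 + 140 + 120 + 60 + 60 = 2650 cm.
Lower bound: ⌈2650/390⌉ = 7 shelves.
A packing using 8 shelves:
  shelf 1: 380 = 380
  shelf 2: 370 = 370
  shelf 3: 360 = 360
  shelf 4: 300 + 60 = 360
  shelf 5: 270 + 120 = 390
  shelf 6: 220 + 170 = 390
  shelf 7: 200 + 140 = 340
  shelf 8: 60 = 60
No arrangement into 7 shelves stays within capacity, so 8 is optimal.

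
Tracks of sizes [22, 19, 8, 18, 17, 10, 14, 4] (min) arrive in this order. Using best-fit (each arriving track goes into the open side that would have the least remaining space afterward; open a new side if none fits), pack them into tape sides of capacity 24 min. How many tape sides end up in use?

  22 → side 1 (new)  [load 22/24]
  19 → side 2 (new)  [load 19/24]
  8 → side 3 (new)  [load 8/24]
  18 → side 4 (new)  [load 18/24]
  17 → side 5 (new)  [load 17/24]
  10 → side 3  [load 18/24]
  14 → side 6 (new)  [load 14/24]
  4 → side 2  [load 23/24]
6 tape sides opened.

6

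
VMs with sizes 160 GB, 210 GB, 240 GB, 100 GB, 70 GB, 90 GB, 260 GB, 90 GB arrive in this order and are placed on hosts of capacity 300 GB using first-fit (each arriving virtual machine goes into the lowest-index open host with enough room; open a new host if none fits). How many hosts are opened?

  160 → host 1 (new)  [load 160/300]
  210 → host 2 (new)  [load 210/300]
  240 → host 3 (new)  [load 240/300]
  100 → host 1  [load 260/300]
  70 → host 2  [load 280/300]
  90 → host 4 (new)  [load 90/300]
  260 → host 5 (new)  [load 260/300]
  90 → host 4  [load 180/300]
5 hosts opened.

5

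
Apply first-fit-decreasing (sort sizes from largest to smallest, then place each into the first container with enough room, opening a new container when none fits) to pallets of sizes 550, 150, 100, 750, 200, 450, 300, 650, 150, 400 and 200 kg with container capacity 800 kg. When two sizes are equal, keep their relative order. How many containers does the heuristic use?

6

Sorted descending: 750, 650, 550, 450, 400, 300, 200, 200, 150, 150, 100.
  750 → container 1 (new)  [load 750/800]
  650 → container 2 (new)  [load 650/800]
  550 → container 3 (new)  [load 550/800]
  450 → container 4 (new)  [load 450/800]
  400 → container 5 (new)  [load 400/800]
  300 → container 4  [load 750/800]
  200 → container 3  [load 750/800]
  200 → container 5  [load 600/800]
  150 → container 2  [load 800/800]
  150 → container 5  [load 750/800]
  100 → container 6 (new)  [load 100/800]
6 containers opened.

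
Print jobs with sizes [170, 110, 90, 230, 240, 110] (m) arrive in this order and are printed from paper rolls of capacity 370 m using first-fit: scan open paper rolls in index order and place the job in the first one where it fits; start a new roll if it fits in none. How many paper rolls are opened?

3

  170 → roll 1 (new)  [load 170/370]
  110 → roll 1  [load 280/370]
  90 → roll 1  [load 370/370]
  230 → roll 2 (new)  [load 230/370]
  240 → roll 3 (new)  [load 240/370]
  110 → roll 2  [load 340/370]
3 paper rolls opened.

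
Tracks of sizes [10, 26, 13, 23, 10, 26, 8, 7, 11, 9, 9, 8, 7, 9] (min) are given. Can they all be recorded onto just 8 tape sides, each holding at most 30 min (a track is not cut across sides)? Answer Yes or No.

Yes

A valid assignment using 7 tape sides:
  side 1: 26 = 26
  side 2: 26 = 26
  side 3: 23 + 7 = 30
  side 4: 13 + 11 = 24
  side 5: 10 + 10 + 9 = 29
  side 6: 9 + 9 + 8 = 26
  side 7: 8 + 7 = 15
That uses only 7 ≤ 8, so 8 tape sides are enough.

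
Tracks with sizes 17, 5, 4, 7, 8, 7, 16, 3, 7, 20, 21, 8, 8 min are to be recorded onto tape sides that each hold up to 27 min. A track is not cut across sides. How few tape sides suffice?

Total = 21 + 20 + 17 + 16 + 8 + 8 + 8 + 7 + 7 + 7 + 5 + 4 + 3 = 131 min.
Lower bound: ⌈131/27⌉ = 5 tape sides.
A packing using 5 tape sides:
  side 1: 21 + 5 = 26
  side 2: 20 + 7 = 27
  side 3: 17 + 8 = 25
  side 4: 16 + 8 + 3 = 27
  side 5: 8 + 7 + 7 + 4 = 26
This matches the lower bound, so 5 is optimal.

5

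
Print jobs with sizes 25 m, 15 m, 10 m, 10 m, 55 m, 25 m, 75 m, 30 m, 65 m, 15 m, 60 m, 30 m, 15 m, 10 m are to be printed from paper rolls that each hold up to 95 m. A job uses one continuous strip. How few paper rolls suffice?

Total = 75 + 65 + 60 + 55 + 30 + 30 + 25 + 25 + 15 + 15 + 15 + 10 + 10 + 10 = 440 m.
Lower bound: ⌈440/95⌉ = 5 paper rolls.
A packing using 5 paper rolls:
  roll 1: 75 + 15 = 90
  roll 2: 65 + 30 = 95
  roll 3: 60 + 30 = 90
  roll 4: 55 + 25 + 15 = 95
  roll 5: 25 + 15 + 10 + 10 + 10 = 70
This matches the lower bound, so 5 is optimal.

5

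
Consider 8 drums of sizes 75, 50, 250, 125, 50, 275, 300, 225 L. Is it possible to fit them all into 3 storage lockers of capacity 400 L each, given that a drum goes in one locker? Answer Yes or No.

No

Total = 1350 L; ⌈1350/400⌉ = 4.
At least 4 storage lockers are required, but only 3 are allowed.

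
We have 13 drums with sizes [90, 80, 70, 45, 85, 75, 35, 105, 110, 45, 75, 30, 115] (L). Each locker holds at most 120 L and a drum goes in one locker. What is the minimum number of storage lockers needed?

Total = 115 + 110 + 105 + 90 + 85 + 80 + 75 + 75 + 70 + 45 + 45 + 35 + 30 = 960 L.
Lower bound: ⌈960/120⌉ = 8 storage lockers.
Also, 9 drums each exceed 60 L, and no two of those can share a locker, so at least 9 storage lockers are needed.
A packing using 9 storage lockers:
  locker 1: 115 = 115
  locker 2: 110 = 110
  locker 3: 105 = 105
  locker 4: 90 + 30 = 120
  locker 5: 85 + 35 = 120
  locker 6: 80 = 80
  locker 7: 75 + 45 = 120
  locker 8: 75 + 45 = 120
  locker 9: 70 = 70
This matches the lower bound, so 9 is optimal.

9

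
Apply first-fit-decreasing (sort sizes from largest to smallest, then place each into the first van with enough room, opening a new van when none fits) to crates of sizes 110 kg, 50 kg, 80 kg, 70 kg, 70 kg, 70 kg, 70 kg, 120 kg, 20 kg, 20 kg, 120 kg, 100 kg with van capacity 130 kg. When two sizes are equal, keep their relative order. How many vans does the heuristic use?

Sorted descending: 120, 120, 110, 100, 80, 70, 70, 70, 70, 50, 20, 20.
  120 → van 1 (new)  [load 120/130]
  120 → van 2 (new)  [load 120/130]
  110 → van 3 (new)  [load 110/130]
  100 → van 4 (new)  [load 100/130]
  80 → van 5 (new)  [load 80/130]
  70 → van 6 (new)  [load 70/130]
  70 → van 7 (new)  [load 70/130]
  70 → van 8 (new)  [load 70/130]
  70 → van 9 (new)  [load 70/130]
  50 → van 5  [load 130/130]
  20 → van 3  [load 130/130]
  20 → van 4  [load 120/130]
9 vans opened.

9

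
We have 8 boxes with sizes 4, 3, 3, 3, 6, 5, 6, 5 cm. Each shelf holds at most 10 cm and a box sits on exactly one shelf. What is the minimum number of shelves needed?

4

Total = 6 + 6 + 5 + 5 + 4 + 3 + 3 + 3 = 35 cm.
Lower bound: ⌈35/10⌉ = 4 shelves.
A packing using 4 shelves:
  shelf 1: 6 + 4 = 10
  shelf 2: 6 + 3 = 9
  shelf 3: 5 + 5 = 10
  shelf 4: 3 + 3 = 6
This matches the lower bound, so 4 is optimal.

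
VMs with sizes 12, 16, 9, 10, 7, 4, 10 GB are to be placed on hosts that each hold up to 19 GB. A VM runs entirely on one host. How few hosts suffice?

Total = 16 + 12 + 10 + 10 + 9 + 7 + 4 = 68 GB.
Lower bound: ⌈68/19⌉ = 4 hosts.
A packing using 4 hosts:
  host 1: 16 = 16
  host 2: 12 + 7 = 19
  host 3: 10 + 9 = 19
  host 4: 10 + 4 = 14
This matches the lower bound, so 4 is optimal.

4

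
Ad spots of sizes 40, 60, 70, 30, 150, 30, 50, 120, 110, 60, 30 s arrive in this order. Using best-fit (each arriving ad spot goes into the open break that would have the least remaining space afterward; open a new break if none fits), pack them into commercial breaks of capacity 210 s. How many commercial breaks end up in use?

4

  40 → break 1 (new)  [load 40/210]
  60 → break 1  [load 100/210]
  70 → break 1  [load 170/210]
  30 → break 1  [load 200/210]
  150 → break 2 (new)  [load 150/210]
  30 → break 2  [load 180/210]
  50 → break 3 (new)  [load 50/210]
  120 → break 3  [load 170/210]
  110 → break 4 (new)  [load 110/210]
  60 → break 4  [load 170/210]
  30 → break 2  [load 210/210]
4 commercial breaks opened.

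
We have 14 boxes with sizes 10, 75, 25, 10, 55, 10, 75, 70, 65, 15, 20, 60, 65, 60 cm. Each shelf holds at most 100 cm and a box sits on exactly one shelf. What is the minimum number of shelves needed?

Total = 75 + 75 + 70 + 65 + 65 + 60 + 60 + 55 + 25 + 20 + 15 + 10 + 10 + 10 = 615 cm.
Lower bound: ⌈615/100⌉ = 7 shelves.
Also, 8 boxes each exceed 50 cm, and no two of those can share a shelf, so at least 8 shelves are needed.
A packing using 8 shelves:
  shelf 1: 75 + 25 = 100
  shelf 2: 75 + 20 = 95
  shelf 3: 70 + 15 + 10 = 95
  shelf 4: 65 + 10 + 10 = 85
  shelf 5: 65 = 65
  shelf 6: 60 = 60
  shelf 7: 60 = 60
  shelf 8: 55 = 55
This matches the lower bound, so 8 is optimal.

8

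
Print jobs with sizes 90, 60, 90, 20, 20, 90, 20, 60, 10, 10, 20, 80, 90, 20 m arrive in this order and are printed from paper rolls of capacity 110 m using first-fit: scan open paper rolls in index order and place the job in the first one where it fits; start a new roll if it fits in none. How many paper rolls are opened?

  90 → roll 1 (new)  [load 90/110]
  60 → roll 2 (new)  [load 60/110]
  90 → roll 3 (new)  [load 90/110]
  20 → roll 1  [load 110/110]
  20 → roll 2  [load 80/110]
  90 → roll 4 (new)  [load 90/110]
  20 → roll 2  [load 100/110]
  60 → roll 5 (new)  [load 60/110]
  10 → roll 2  [load 110/110]
  10 → roll 3  [load 100/110]
  20 → roll 4  [load 110/110]
  80 → roll 6 (new)  [load 80/110]
  90 → roll 7 (new)  [load 90/110]
  20 → roll 5  [load 80/110]
7 paper rolls opened.

7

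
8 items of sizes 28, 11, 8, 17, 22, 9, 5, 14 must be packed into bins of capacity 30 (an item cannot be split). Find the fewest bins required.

4

Total = 28 + 22 + 17 + 14 + 11 + 9 + 8 + 5 = 114.
Lower bound: ⌈114/30⌉ = 4 bins.
A packing using 4 bins:
  bin 1: 28 = 28
  bin 2: 22 + 8 = 30
  bin 3: 17 + 11 = 28
  bin 4: 14 + 9 + 5 = 28
This matches the lower bound, so 4 is optimal.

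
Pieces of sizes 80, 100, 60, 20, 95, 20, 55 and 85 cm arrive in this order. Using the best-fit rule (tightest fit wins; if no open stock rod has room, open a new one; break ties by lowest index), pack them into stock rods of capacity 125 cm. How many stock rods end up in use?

  80 → stock rod 1 (new)  [load 80/125]
  100 → stock rod 2 (new)  [load 100/125]
  60 → stock rod 3 (new)  [load 60/125]
  20 → stock rod 2  [load 120/125]
  95 → stock rod 4 (new)  [load 95/125]
  20 → stock rod 4  [load 115/125]
  55 → stock rod 3  [load 115/125]
  85 → stock rod 5 (new)  [load 85/125]
5 stock rods opened.

5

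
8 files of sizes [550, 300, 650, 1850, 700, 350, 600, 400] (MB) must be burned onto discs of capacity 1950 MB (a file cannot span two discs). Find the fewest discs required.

Total = 1850 + 700 + 650 + 600 + 550 + 400 + 350 + 300 = 5400 MB.
Lower bound: ⌈5400/1950⌉ = 3 discs.
A packing using 3 discs:
  disc 1: 1850 = 1850
  disc 2: 700 + 650 + 600 = 1950
  disc 3: 550 + 400 + 350 + 300 = 1600
This matches the lower bound, so 3 is optimal.

3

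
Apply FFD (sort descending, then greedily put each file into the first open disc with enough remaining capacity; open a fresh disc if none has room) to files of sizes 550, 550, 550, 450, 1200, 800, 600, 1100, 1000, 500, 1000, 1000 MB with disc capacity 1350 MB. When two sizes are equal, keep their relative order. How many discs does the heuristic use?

9

Sorted descending: 1200, 1100, 1000, 1000, 1000, 800, 600, 550, 550, 550, 500, 450.
  1200 → disc 1 (new)  [load 1200/1350]
  1100 → disc 2 (new)  [load 1100/1350]
  1000 → disc 3 (new)  [load 1000/1350]
  1000 → disc 4 (new)  [load 1000/1350]
  1000 → disc 5 (new)  [load 1000/1350]
  800 → disc 6 (new)  [load 800/1350]
  600 → disc 7 (new)  [load 600/1350]
  550 → disc 6  [load 1350/1350]
  550 → disc 7  [load 1150/1350]
  550 → disc 8 (new)  [load 550/1350]
  500 → disc 8  [load 1050/1350]
  450 → disc 9 (new)  [load 450/1350]
9 discs opened.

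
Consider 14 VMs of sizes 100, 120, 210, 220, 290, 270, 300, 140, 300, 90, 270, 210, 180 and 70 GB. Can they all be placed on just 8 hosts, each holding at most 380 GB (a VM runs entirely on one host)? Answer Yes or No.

Total = 2770 GB; ⌈2770/380⌉ = 8.
The bound of 8 does not rule out 8, but exhaustive search shows no assignment into 8 hosts of capacity 380 GB exists — the minimum is 9.

No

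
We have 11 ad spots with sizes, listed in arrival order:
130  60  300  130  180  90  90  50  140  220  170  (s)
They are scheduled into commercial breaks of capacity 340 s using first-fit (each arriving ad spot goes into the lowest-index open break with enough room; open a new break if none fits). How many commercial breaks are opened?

6

  130 → break 1 (new)  [load 130/340]
  60 → break 1  [load 190/340]
  300 → break 2 (new)  [load 300/340]
  130 → break 1  [load 320/340]
  180 → break 3 (new)  [load 180/340]
  90 → break 3  [load 270/340]
  90 → break 4 (new)  [load 90/340]
  50 → break 3  [load 320/340]
  140 → break 4  [load 230/340]
  220 → break 5 (new)  [load 220/340]
  170 → break 6 (new)  [load 170/340]
6 commercial breaks opened.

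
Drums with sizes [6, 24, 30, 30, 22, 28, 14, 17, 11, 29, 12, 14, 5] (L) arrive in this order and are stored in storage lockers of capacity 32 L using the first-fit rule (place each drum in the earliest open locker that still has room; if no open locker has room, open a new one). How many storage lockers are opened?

9

  6 → locker 1 (new)  [load 6/32]
  24 → locker 1  [load 30/32]
  30 → locker 2 (new)  [load 30/32]
  30 → locker 3 (new)  [load 30/32]
  22 → locker 4 (new)  [load 22/32]
  28 → locker 5 (new)  [load 28/32]
  14 → locker 6 (new)  [load 14/32]
  17 → locker 6  [load 31/32]
  11 → locker 7 (new)  [load 11/32]
  29 → locker 8 (new)  [load 29/32]
  12 → locker 7  [load 23/32]
  14 → locker 9 (new)  [load 14/32]
  5 → locker 4  [load 27/32]
9 storage lockers opened.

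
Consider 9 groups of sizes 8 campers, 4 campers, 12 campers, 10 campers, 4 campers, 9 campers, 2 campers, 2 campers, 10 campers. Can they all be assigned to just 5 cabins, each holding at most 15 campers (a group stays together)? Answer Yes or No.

A valid assignment using 5 cabins:
  cabin 1: 12 + 2 = 14
  cabin 2: 10 + 4 = 14
  cabin 3: 10 + 4 = 14
  cabin 4: 9 + 2 = 11
  cabin 5: 8 = 8
Every load is within 15 campers, so 5 cabins suffice.

Yes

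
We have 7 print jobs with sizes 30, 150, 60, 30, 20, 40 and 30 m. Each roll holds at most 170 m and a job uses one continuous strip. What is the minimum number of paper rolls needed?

3

Total = 150 + 60 + 40 + 30 + 30 + 30 + 20 = 360 m.
Lower bound: ⌈360/170⌉ = 3 paper rolls.
A packing using 3 paper rolls:
  roll 1: 150 + 20 = 170
  roll 2: 60 + 40 + 30 + 30 = 160
  roll 3: 30 = 30
This matches the lower bound, so 3 is optimal.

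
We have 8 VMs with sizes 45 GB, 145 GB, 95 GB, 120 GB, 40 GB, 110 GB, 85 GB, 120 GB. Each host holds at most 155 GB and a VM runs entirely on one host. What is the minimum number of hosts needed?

Total = 145 + 120 + 120 + 110 + 95 + 85 + 45 + 40 = 760 GB.
Lower bound: ⌈760/155⌉ = 5 hosts.
Also, 6 VMs each exceed 155/2 GB, and no two of those can share a host, so at least 6 hosts are needed.
A packing using 6 hosts:
  host 1: 145 = 145
  host 2: 120 = 120
  host 3: 120 = 120
  host 4: 110 + 45 = 155
  host 5: 95 + 40 = 135
  host 6: 85 = 85
This matches the lower bound, so 6 is optimal.

6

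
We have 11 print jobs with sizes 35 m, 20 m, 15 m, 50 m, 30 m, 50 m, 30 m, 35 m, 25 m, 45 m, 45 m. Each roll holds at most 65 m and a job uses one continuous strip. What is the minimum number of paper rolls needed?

7

Total = 50 + 50 + 45 + 45 + 35 + 35 + 30 + 30 + 25 + 20 + 15 = 380 m.
Lower bound: ⌈380/65⌉ = 6 paper rolls.
A packing using 7 paper rolls:
  roll 1: 50 + 15 = 65
  roll 2: 50 = 50
  roll 3: 45 + 20 = 65
  roll 4: 45 = 45
  roll 5: 35 + 30 = 65
  roll 6: 35 + 30 = 65
  roll 7: 25 = 25
No arrangement into 6 paper rolls stays within capacity, so 7 is optimal.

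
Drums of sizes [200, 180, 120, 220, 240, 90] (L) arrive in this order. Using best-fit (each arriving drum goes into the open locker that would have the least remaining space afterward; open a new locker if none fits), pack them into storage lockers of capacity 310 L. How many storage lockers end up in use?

  200 → locker 1 (new)  [load 200/310]
  180 → locker 2 (new)  [load 180/310]
  120 → locker 2  [load 300/310]
  220 → locker 3 (new)  [load 220/310]
  240 → locker 4 (new)  [load 240/310]
  90 → locker 3  [load 310/310]
4 storage lockers opened.

4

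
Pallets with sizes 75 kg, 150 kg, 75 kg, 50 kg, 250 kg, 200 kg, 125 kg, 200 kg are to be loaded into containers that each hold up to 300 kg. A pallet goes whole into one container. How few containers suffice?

Total = 250 + 200 + 200 + 150 + 125 + 75 + 75 + 50 = 1125 kg.
Lower bound: ⌈1125/300⌉ = 4 containers.
A packing using 4 containers:
  container 1: 250 + 50 = 300
  container 2: 200 + 75 = 275
  container 3: 200 + 75 = 275
  container 4: 150 + 125 = 275
This matches the lower bound, so 4 is optimal.

4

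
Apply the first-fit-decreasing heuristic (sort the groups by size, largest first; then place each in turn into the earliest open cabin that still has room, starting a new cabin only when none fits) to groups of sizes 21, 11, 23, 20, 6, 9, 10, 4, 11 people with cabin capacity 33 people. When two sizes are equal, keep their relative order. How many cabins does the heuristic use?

Sorted descending: 23, 21, 20, 11, 11, 10, 9, 6, 4.
  23 → cabin 1 (new)  [load 23/33]
  21 → cabin 2 (new)  [load 21/33]
  20 → cabin 3 (new)  [load 20/33]
  11 → cabin 2  [load 32/33]
  11 → cabin 3  [load 31/33]
  10 → cabin 1  [load 33/33]
  9 → cabin 4 (new)  [load 9/33]
  6 → cabin 4  [load 15/33]
  4 → cabin 4  [load 19/33]
4 cabins opened.

4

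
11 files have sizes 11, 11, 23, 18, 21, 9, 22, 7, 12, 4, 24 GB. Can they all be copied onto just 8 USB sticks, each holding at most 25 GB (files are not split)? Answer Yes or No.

A valid assignment using 7 USB sticks:
  USB stick 1: 24 = 24
  USB stick 2: 23 = 23
  USB stick 3: 22 = 22
  USB stick 4: 21 + 4 = 25
  USB stick 5: 18 + 7 = 25
  USB stick 6: 12 + 11 = 23
  USB stick 7: 11 + 9 = 20
That uses only 7 ≤ 8, so 8 USB sticks are enough.

Yes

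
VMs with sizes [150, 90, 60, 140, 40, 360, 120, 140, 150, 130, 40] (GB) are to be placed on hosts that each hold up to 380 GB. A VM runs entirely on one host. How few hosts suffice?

4

Total = 360 + 150 + 150 + 140 + 140 + 130 + 120 + 90 + 60 + 40 + 40 = 1420 GB.
Lower bound: ⌈1420/380⌉ = 4 hosts.
A packing using 4 hosts:
  host 1: 360 = 360
  host 2: 150 + 150 + 60 = 360
  host 3: 140 + 140 + 90 = 370
  host 4: 130 + 120 + 40 + 40 = 330
This matches the lower bound, so 4 is optimal.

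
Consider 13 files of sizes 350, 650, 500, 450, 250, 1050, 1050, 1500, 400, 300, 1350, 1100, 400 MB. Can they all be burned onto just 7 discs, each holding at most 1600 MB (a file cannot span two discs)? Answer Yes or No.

Yes

A valid assignment using 7 discs:
  disc 1: 1500 = 1500
  disc 2: 1350 + 250 = 1600
  disc 3: 1100 + 500 = 1600
  disc 4: 1050 + 450 = 1500
  disc 5: 1050 + 400 = 1450
  disc 6: 650 + 400 + 350 = 1400
  disc 7: 300 = 300
Every load is within 1600 MB, so 7 discs suffice.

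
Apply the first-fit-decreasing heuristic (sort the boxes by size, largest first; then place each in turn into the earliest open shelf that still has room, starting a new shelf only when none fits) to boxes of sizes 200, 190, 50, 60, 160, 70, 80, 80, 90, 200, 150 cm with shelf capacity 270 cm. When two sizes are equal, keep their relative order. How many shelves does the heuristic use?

6

Sorted descending: 200, 200, 190, 160, 150, 90, 80, 80, 70, 60, 50.
  200 → shelf 1 (new)  [load 200/270]
  200 → shelf 2 (new)  [load 200/270]
  190 → shelf 3 (new)  [load 190/270]
  160 → shelf 4 (new)  [load 160/270]
  150 → shelf 5 (new)  [load 150/270]
  90 → shelf 4  [load 250/270]
  80 → shelf 3  [load 270/270]
  80 → shelf 5  [load 230/270]
  70 → shelf 1  [load 270/270]
  60 → shelf 2  [load 260/270]
  50 → shelf 6 (new)  [load 50/270]
6 shelves opened.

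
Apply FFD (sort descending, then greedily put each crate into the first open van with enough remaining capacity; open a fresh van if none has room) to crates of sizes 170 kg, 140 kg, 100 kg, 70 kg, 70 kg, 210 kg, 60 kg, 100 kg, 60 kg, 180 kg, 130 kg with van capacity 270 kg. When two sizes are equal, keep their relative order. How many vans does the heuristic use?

5

Sorted descending: 210, 180, 170, 140, 130, 100, 100, 70, 70, 60, 60.
  210 → van 1 (new)  [load 210/270]
  180 → van 2 (new)  [load 180/270]
  170 → van 3 (new)  [load 170/270]
  140 → van 4 (new)  [load 140/270]
  130 → van 4  [load 270/270]
  100 → van 3  [load 270/270]
  100 → van 5 (new)  [load 100/270]
  70 → van 2  [load 250/270]
  70 → van 5  [load 170/270]
  60 → van 1  [load 270/270]
  60 → van 5  [load 230/270]
5 vans opened.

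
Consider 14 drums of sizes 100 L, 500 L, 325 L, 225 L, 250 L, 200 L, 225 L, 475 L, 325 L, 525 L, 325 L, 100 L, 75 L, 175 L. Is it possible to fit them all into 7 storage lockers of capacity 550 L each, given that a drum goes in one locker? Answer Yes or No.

No

Total = 3825 L; ⌈3825/550⌉ = 7.
The bound of 7 does not rule out 7, but exhaustive search shows no assignment into 7 storage lockers of capacity 550 L exists — the minimum is 8.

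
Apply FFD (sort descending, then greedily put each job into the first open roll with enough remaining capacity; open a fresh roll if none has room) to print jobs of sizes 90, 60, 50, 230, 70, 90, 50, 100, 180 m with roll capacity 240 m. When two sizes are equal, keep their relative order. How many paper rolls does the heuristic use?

4

Sorted descending: 230, 180, 100, 90, 90, 70, 60, 50, 50.
  230 → roll 1 (new)  [load 230/240]
  180 → roll 2 (new)  [load 180/240]
  100 → roll 3 (new)  [load 100/240]
  90 → roll 3  [load 190/240]
  90 → roll 4 (new)  [load 90/240]
  70 → roll 4  [load 160/240]
  60 → roll 2  [load 240/240]
  50 → roll 3  [load 240/240]
  50 → roll 4  [load 210/240]
4 paper rolls opened.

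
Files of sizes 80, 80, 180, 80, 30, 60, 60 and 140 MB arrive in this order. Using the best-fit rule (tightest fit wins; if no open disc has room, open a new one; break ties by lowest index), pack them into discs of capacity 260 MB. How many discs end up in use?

  80 → disc 1 (new)  [load 80/260]
  80 → disc 1  [load 160/260]
  180 → disc 2 (new)  [load 180/260]
  80 → disc 2  [load 260/260]
  30 → disc 1  [load 190/260]
  60 → disc 1  [load 250/260]
  60 → disc 3 (new)  [load 60/260]
  140 → disc 3  [load 200/260]
3 discs opened.

3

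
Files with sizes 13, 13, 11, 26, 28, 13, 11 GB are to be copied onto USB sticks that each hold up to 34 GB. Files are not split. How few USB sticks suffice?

Total = 28 + 26 + 13 + 13 + 13 + 11 + 11 = 115 GB.
Lower bound: ⌈115/34⌉ = 4 USB sticks.
A packing using 5 USB sticks:
  USB stick 1: 28 = 28
  USB stick 2: 26 = 26
  USB stick 3: 13 + 13 = 26
  USB stick 4: 13 + 11 = 24
  USB stick 5: 11 = 11
No arrangement into 4 USB sticks stays within capacity, so 5 is optimal.

5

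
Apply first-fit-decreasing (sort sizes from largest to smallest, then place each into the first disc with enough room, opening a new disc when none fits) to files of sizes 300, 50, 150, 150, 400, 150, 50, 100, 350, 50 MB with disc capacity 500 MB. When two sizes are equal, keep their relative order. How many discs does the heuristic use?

Sorted descending: 400, 350, 300, 150, 150, 150, 100, 50, 50, 50.
  400 → disc 1 (new)  [load 400/500]
  350 → disc 2 (new)  [load 350/500]
  300 → disc 3 (new)  [load 300/500]
  150 → disc 2  [load 500/500]
  150 → disc 3  [load 450/500]
  150 → disc 4 (new)  [load 150/500]
  100 → disc 1  [load 500/500]
  50 → disc 3  [load 500/500]
  50 → disc 4  [load 200/500]
  50 → disc 4  [load 250/500]
4 discs opened.

4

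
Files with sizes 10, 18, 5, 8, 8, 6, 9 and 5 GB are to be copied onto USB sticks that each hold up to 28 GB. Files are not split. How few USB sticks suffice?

Total = 18 + 10 + 9 + 8 + 8 + 6 + 5 + 5 = 69 GB.
Lower bound: ⌈69/28⌉ = 3 USB sticks.
A packing using 3 USB sticks:
  USB stick 1: 18 + 10 = 28
  USB stick 2: 9 + 8 + 8 = 25
  USB stick 3: 6 + 5 + 5 = 16
This matches the lower bound, so 3 is optimal.

3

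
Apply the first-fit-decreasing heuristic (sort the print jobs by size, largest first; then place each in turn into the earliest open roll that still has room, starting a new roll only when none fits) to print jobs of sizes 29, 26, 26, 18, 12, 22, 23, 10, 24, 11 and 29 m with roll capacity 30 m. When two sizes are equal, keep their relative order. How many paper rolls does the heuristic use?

9

Sorted descending: 29, 29, 26, 26, 24, 23, 22, 18, 12, 11, 10.
  29 → roll 1 (new)  [load 29/30]
  29 → roll 2 (new)  [load 29/30]
  26 → roll 3 (new)  [load 26/30]
  26 → roll 4 (new)  [load 26/30]
  24 → roll 5 (new)  [load 24/30]
  23 → roll 6 (new)  [load 23/30]
  22 → roll 7 (new)  [load 22/30]
  18 → roll 8 (new)  [load 18/30]
  12 → roll 8  [load 30/30]
  11 → roll 9 (new)  [load 11/30]
  10 → roll 9  [load 21/30]
9 paper rolls opened.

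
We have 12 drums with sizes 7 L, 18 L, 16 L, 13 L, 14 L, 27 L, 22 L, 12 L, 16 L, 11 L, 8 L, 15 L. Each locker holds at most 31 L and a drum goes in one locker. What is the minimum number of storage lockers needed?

6

Total = 27 + 22 + 18 + 16 + 16 + 15 + 14 + 13 + 12 + 11 + 8 + 7 = 179 L.
Lower bound: ⌈179/31⌉ = 6 storage lockers.
A packing using 6 storage lockers:
  locker 1: 27 = 27
  locker 2: 22 + 8 = 30
  locker 3: 18 + 13 = 31
  locker 4: 16 + 15 = 31
  locker 5: 16 + 14 = 30
  locker 6: 12 + 11 + 7 = 30
This matches the lower bound, so 6 is optimal.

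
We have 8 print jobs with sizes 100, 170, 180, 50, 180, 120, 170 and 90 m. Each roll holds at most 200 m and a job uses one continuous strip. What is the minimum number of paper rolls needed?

Total = 180 + 180 + 170 + 170 + 120 + 100 + 90 + 50 = 1060 m.
Lower bound: ⌈1060/200⌉ = 6 paper rolls.
A packing using 6 paper rolls:
  roll 1: 180 = 180
  roll 2: 180 = 180
  roll 3: 170 = 170
  roll 4: 170 = 170
  roll 5: 120 + 50 = 170
  roll 6: 100 + 90 = 190
This matches the lower bound, so 6 is optimal.

6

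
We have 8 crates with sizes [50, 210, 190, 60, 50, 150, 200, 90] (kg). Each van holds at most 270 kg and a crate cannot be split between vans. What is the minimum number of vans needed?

4

Total = 210 + 200 + 190 + 150 + 90 + 60 + 50 + 50 = 1000 kg.
Lower bound: ⌈1000/270⌉ = 4 vans.
A packing using 4 vans:
  van 1: 210 + 60 = 270
  van 2: 200 + 50 = 250
  van 3: 190 + 50 = 240
  van 4: 150 + 90 = 240
This matches the lower bound, so 4 is optimal.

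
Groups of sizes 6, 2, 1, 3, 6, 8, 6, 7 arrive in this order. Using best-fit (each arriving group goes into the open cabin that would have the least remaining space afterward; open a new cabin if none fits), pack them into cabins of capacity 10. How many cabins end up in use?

  6 → cabin 1 (new)  [load 6/10]
  2 → cabin 1  [load 8/10]
  1 → cabin 1  [load 9/10]
  3 → cabin 2 (new)  [load 3/10]
  6 → cabin 2  [load 9/10]
  8 → cabin 3 (new)  [load 8/10]
  6 → cabin 4 (new)  [load 6/10]
  7 → cabin 5 (new)  [load 7/10]
5 cabins opened.

5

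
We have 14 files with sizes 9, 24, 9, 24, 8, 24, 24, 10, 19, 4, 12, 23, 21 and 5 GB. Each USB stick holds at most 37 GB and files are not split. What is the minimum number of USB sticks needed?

Total = 24 + 24 + 24 + 24 + 23 + 21 + 19 + 12 + 10 + 9 + 9 + 8 + 5 + 4 = 216 GB.
Lower bound: ⌈216/37⌉ = 6 USB sticks.
Also, 7 files each exceed 37/2 GB, and no two of those can share a USB stick, so at least 7 USB sticks are needed.
A packing using 7 USB sticks:
  USB stick 1: 24 + 12 = 36
  USB stick 2: 24 + 10 = 34
  USB stick 3: 24 + 9 + 4 = 37
  USB stick 4: 24 + 9 = 33
  USB stick 5: 23 + 8 + 5 = 36
  USB stick 6: 21 = 21
  USB stick 7: 19 = 19
This matches the lower bound, so 7 is optimal.

7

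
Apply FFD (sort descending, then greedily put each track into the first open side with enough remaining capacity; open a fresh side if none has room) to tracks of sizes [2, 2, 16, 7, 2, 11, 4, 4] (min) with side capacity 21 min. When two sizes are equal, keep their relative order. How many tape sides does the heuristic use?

3

Sorted descending: 16, 11, 7, 4, 4, 2, 2, 2.
  16 → side 1 (new)  [load 16/21]
  11 → side 2 (new)  [load 11/21]
  7 → side 2  [load 18/21]
  4 → side 1  [load 20/21]
  4 → side 3 (new)  [load 4/21]
  2 → side 2  [load 20/21]
  2 → side 3  [load 6/21]
  2 → side 3  [load 8/21]
3 tape sides opened.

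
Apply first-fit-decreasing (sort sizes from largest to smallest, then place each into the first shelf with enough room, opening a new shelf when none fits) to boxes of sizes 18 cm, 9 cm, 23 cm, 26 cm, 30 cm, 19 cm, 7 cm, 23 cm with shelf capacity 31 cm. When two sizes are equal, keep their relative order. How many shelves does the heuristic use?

Sorted descending: 30, 26, 23, 23, 19, 18, 9, 7.
  30 → shelf 1 (new)  [load 30/31]
  26 → shelf 2 (new)  [load 26/31]
  23 → shelf 3 (new)  [load 23/31]
  23 → shelf 4 (new)  [load 23/31]
  19 → shelf 5 (new)  [load 19/31]
  18 → shelf 6 (new)  [load 18/31]
  9 → shelf 5  [load 28/31]
  7 → shelf 3  [load 30/31]
6 shelves opened.

6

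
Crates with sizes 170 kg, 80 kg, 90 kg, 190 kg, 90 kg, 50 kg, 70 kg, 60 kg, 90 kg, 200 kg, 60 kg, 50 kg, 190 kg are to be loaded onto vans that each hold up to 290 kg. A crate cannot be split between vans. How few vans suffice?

5

Total = 200 + 190 + 190 + 170 + 90 + 90 + 90 + 80 + 70 + 60 + 60 + 50 + 50 = 1390 kg.
Lower bound: ⌈1390/290⌉ = 5 vans.
A packing using 5 vans:
  van 1: 200 + 90 = 290
  van 2: 190 + 90 = 280
  van 3: 190 + 90 = 280
  van 4: 170 + 80 = 250
  van 5: 70 + 60 + 60 + 50 + 50 = 290
This matches the lower bound, so 5 is optimal.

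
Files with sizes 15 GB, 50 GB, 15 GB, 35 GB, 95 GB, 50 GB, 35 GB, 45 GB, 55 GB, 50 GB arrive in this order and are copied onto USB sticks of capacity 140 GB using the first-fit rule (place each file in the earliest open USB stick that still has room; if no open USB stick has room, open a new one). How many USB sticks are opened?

  15 → USB stick 1 (new)  [load 15/140]
  50 → USB stick 1  [load 65/140]
  15 → USB stick 1  [load 80/140]
  35 → USB stick 1  [load 115/140]
  95 → USB stick 2 (new)  [load 95/140]
  50 → USB stick 3 (new)  [load 50/140]
  35 → USB stick 2  [load 130/140]
  45 → USB stick 3  [load 95/140]
  55 → USB stick 4 (new)  [load 55/140]
  50 → USB stick 4  [load 105/140]
4 USB sticks opened.

4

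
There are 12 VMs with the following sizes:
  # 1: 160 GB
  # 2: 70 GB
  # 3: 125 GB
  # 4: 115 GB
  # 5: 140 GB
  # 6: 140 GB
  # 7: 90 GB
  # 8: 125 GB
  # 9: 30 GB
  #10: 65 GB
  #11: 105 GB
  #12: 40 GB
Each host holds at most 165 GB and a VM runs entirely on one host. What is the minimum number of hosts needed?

9

Total = 160 + 140 + 140 + 125 + 125 + 115 + 105 + 90 + 70 + 65 + 40 + 30 = 1205 GB.
Lower bound: ⌈1205/165⌉ = 8 hosts.
A packing using 9 hosts:
  host 1: 160 = 160
  host 2: 140 = 140
  host 3: 140 = 140
  host 4: 125 + 40 = 165
  host 5: 125 + 30 = 155
  host 6: 115 = 115
  host 7: 105 = 105
  host 8: 90 + 70 = 160
  host 9: 65 = 65
No arrangement into 8 hosts stays within capacity, so 9 is optimal.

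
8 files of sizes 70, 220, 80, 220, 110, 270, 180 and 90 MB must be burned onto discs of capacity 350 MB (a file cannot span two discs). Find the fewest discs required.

Total = 270 + 220 + 220 + 180 + 110 + 90 + 80 + 70 = 1240 MB.
Lower bound: ⌈1240/350⌉ = 4 discs.
A packing using 4 discs:
  disc 1: 270 + 80 = 350
  disc 2: 220 + 110 = 330
  disc 3: 220 + 90 = 310
  disc 4: 180 + 70 = 250
This matches the lower bound, so 4 is optimal.

4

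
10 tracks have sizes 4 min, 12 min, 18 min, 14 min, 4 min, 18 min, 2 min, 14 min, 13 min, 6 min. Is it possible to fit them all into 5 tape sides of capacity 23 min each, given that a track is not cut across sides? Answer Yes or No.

Total = 105 min; ⌈105/23⌉ = 5.
6 tracks each exceed half the capacity and cannot share a side, forcing at least 6 tape sides.
At least 6 tape sides are required, but only 5 are allowed.

No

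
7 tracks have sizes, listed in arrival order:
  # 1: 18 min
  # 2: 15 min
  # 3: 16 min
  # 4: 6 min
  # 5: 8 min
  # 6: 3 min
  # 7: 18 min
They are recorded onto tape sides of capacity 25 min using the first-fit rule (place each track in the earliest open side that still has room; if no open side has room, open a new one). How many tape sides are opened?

4

  18 → side 1 (new)  [load 18/25]
  15 → side 2 (new)  [load 15/25]
  16 → side 3 (new)  [load 16/25]
  6 → side 1  [load 24/25]
  8 → side 2  [load 23/25]
  3 → side 3  [load 19/25]
  18 → side 4 (new)  [load 18/25]
4 tape sides opened.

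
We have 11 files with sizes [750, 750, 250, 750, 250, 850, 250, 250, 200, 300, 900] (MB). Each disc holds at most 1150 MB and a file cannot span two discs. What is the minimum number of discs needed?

6

Total = 900 + 850 + 750 + 750 + 750 + 300 + 250 + 250 + 250 + 250 + 200 = 5500 MB.
Lower bound: ⌈5500/1150⌉ = 5 discs.
A packing using 6 discs:
  disc 1: 900 + 250 = 1150
  disc 2: 850 + 300 = 1150
  disc 3: 750 + 250 = 1000
  disc 4: 750 + 250 = 1000
  disc 5: 750 + 250 = 1000
  disc 6: 200 = 200
No arrangement into 5 discs stays within capacity, so 6 is optimal.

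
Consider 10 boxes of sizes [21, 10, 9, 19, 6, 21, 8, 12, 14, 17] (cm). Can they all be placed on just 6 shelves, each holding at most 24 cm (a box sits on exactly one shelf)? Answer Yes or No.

Total = 137 cm; ⌈137/24⌉ = 6.
The bound of 6 does not rule out 6, but exhaustive search shows no assignment into 6 shelves of capacity 24 cm exists — the minimum is 7.

No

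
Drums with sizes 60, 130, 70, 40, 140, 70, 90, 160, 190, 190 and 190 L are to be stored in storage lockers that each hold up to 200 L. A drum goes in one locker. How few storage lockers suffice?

7

Total = 190 + 190 + 190 + 160 + 140 + 130 + 90 + 70 + 70 + 60 + 40 = 1330 L.
Lower bound: ⌈1330/200⌉ = 7 storage lockers.
A packing using 7 storage lockers:
  locker 1: 190 = 190
  locker 2: 190 = 190
  locker 3: 190 = 190
  locker 4: 160 + 40 = 200
  locker 5: 140 + 60 = 200
  locker 6: 130 + 70 = 200
  locker 7: 90 + 70 = 160
This matches the lower bound, so 7 is optimal.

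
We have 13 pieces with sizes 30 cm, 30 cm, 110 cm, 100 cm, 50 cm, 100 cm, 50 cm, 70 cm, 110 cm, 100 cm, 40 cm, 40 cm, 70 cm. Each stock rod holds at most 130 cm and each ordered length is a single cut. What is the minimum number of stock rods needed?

Total = 110 + 110 + 100 + 100 + 100 + 70 + 70 + 50 + 50 + 40 + 40 + 30 + 30 = 900 cm.
Lower bound: ⌈900/130⌉ = 7 stock rods.
A packing using 8 stock rods:
  stock rod 1: 110 = 110
  stock rod 2: 110 = 110
  stock rod 3: 100 + 30 = 130
  stock rod 4: 100 + 30 = 130
  stock rod 5: 100 = 100
  stock rod 6: 70 + 50 = 120
  stock rod 7: 70 + 50 = 120
  stock rod 8: 40 + 40 = 80
No arrangement into 7 stock rods stays within capacity, so 8 is optimal.

8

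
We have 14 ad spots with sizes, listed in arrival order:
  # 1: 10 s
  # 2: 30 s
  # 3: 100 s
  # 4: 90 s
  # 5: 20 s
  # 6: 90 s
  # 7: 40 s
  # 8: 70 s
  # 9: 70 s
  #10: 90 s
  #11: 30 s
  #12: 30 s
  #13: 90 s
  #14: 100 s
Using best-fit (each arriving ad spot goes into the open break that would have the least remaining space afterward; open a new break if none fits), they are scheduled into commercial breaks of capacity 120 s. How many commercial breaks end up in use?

  10 → break 1 (new)  [load 10/120]
  30 → break 1  [load 40/120]
  100 → break 2 (new)  [load 100/120]
  90 → break 3 (new)  [load 90/120]
  20 → break 2  [load 120/120]
  90 → break 4 (new)  [load 90/120]
  40 → break 1  [load 80/120]
  70 → break 5 (new)  [load 70/120]
  70 → break 6 (new)  [load 70/120]
  90 → break 7 (new)  [load 90/120]
  30 → break 3  [load 120/120]
  30 → break 4  [load 120/120]
  90 → break 8 (new)  [load 90/120]
  100 → break 9 (new)  [load 100/120]
9 commercial breaks opened.

9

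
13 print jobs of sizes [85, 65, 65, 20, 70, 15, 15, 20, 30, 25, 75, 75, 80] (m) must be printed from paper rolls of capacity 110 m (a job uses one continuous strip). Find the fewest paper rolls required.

7

Total = 85 + 80 + 75 + 75 + 70 + 65 + 65 + 30 + 25 + 20 + 20 + 15 + 15 = 640 m.
Lower bound: ⌈640/110⌉ = 6 paper rolls.
Also, 7 print jobs each exceed 55 m, and no two of those can share a roll, so at least 7 paper rolls are needed.
A packing using 7 paper rolls:
  roll 1: 85 + 25 = 110
  roll 2: 80 + 30 = 110
  roll 3: 75 + 20 + 15 = 110
  roll 4: 75 + 20 + 15 = 110
  roll 5: 70 = 70
  roll 6: 65 = 65
  roll 7: 65 = 65
This matches the lower bound, so 7 is optimal.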